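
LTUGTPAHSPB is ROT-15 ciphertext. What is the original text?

WEFREALSDAM

L(11): 11−15=-4≡22 → W
T(19): 19−15=4 → E
U(20): 20−15=5 → F
G(6): 6−15=-9≡17 → R
T(19): 19−15=4 → E
P(15): 15−15=0 → A
A(0): 0−15=-15≡11 → L
H(7): 7−15=-8≡18 → S
S(18): 18−15=3 → D
P(15): 15−15=0 → A
B(1): 1−15=-14≡12 → M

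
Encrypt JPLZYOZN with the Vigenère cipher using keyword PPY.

Repeat the key across the message: PPYPPYPP
J(9)+P(15): 24 → Y
P(15)+P(15): 30≡4 → E
L(11)+Y(24): 35≡9 → J
Z(25)+P(15): 40≡14 → O
Y(24)+P(15): 39≡13 → N
O(14)+Y(24): 38≡12 → M
Z(25)+P(15): 40≡14 → O
N(13)+P(15): 28≡2 → C

YEJONMOC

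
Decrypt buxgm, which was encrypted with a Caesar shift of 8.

tmpye

b(1): 1−8=-7≡19 → t
u(20): 20−8=12 → m
x(23): 23−8=15 → p
g(6): 6−8=-2≡24 → y
m(12): 12−8=4 → e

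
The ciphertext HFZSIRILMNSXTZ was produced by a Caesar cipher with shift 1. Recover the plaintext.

GEYRHQHKLMRWSY

H(7): 7−1=6 → G
F(5): 5−1=4 → E
Z(25): 25−1=24 → Y
S(18): 18−1=17 → R
I(8): 8−1=7 → H
R(17): 17−1=16 → Q
I(8): 8−1=7 → H
L(11): 11−1=10 → K
M(12): 12−1=11 → L
N(13): 13−1=12 → M
S(18): 18−1=17 → R
X(23): 23−1=22 → W
T(19): 19−1=18 → S
Z(25): 25−1=24 → Y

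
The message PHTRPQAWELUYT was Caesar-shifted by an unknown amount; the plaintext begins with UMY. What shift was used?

From the crib: P(15)−U(20)=-5≡21, so the shift is 21.

21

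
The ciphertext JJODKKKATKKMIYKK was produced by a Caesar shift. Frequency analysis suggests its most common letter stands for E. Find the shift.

6

The most frequent ciphertext letter is K (appears 7 times).
K is position 10; E is position 4.
Shift = 6.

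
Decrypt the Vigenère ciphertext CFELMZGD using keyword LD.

RCTIBWVA

Repeat the key across the ciphertext: LDLDLDLD
C(2)−L(11): -9≡17 → R
F(5)−D(3): 2 → C
E(4)−L(11): -7≡19 → T
L(11)−D(3): 8 → I
M(12)−L(11): 1 → B
Z(25)−D(3): 22 → W
G(6)−L(11): -5≡21 → V
D(3)−D(3): 0 → A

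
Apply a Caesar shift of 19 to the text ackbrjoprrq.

tvdukchikkj

a(0): 0+19=19 → t
c(2): 2+19=21 → v
k(10): 10+19=29≡3 → d
b(1): 1+19=20 → u
r(17): 17+19=36≡10 → k
j(9): 9+19=28≡2 → c
o(14): 14+19=33≡7 → h
p(15): 15+19=34≡8 → i
r(17): 17+19=36≡10 → k
r(17): 17+19=36≡10 → k
q(16): 16+19=35≡9 → j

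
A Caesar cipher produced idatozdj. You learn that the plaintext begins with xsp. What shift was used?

11

From the crib: i(8)−x(23)=-15≡11, so the shift is 11.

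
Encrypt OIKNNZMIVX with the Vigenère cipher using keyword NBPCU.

Repeat the key across the message: NBPCUNBPCU
O(14)+N(13): 27≡1 → B
I(8)+B(1): 9 → J
K(10)+P(15): 25 → Z
N(13)+C(2): 15 → P
N(13)+U(20): 33≡7 → H
Z(25)+N(13): 38≡12 → M
M(12)+B(1): 13 → N
I(8)+P(15): 23 → X
V(21)+C(2): 23 → X
X(23)+U(20): 43≡17 → R

BJZPHMNXXR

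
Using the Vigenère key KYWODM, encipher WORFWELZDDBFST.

Repeat the key across the message: KYWODMKYWODMKY
W(22)+K(10): 32≡6 → G
O(14)+Y(24): 38≡12 → M
R(17)+W(22): 39≡13 → N
F(5)+O(14): 19 → T
W(22)+D(3): 25 → Z
E(4)+M(12): 16 → Q
L(11)+K(10): 21 → V
Z(25)+Y(24): 49≡23 → X
D(3)+W(22): 25 → Z
D(3)+O(14): 17 → R
B(1)+D(3): 4 → E
F(5)+M(12): 17 → R
S(18)+K(10): 28≡2 → C
T(19)+Y(24): 43≡17 → R

GMNTZQVXZRERCR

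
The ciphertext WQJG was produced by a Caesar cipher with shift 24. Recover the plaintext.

YSLI

W(22): 22−24=-2≡24 → Y
Q(16): 16−24=-8≡18 → S
J(9): 9−24=-15≡11 → L
G(6): 6−24=-18≡8 → I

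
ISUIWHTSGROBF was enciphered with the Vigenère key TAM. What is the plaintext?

PSIPWVASUYOPM

Repeat the key across the ciphertext: TAMTAMTAMTAMT
I(8)−T(19): -11≡15 → P
S(18)−A(0): 18 → S
U(20)−M(12): 8 → I
I(8)−T(19): -11≡15 → P
W(22)−A(0): 22 → W
H(7)−M(12): -5≡21 → V
T(19)−T(19): 0 → A
S(18)−A(0): 18 → S
G(6)−M(12): -6≡20 → U
R(17)−T(19): -2≡24 → Y
O(14)−A(0): 14 → O
B(1)−M(12): -11≡15 → P
F(5)−T(19): -14≡12 → M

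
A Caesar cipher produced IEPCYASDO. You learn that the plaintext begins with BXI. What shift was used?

From the crib: I(8)−B(1)=7, so the shift is 7.

7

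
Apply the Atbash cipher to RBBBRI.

R(17) → I(8)
B(1) → Y(24)
B(1) → Y(24)
B(1) → Y(24)
R(17) → I(8)
I(8) → R(17)

IYYYIR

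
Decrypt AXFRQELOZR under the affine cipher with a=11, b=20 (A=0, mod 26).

The inverse of 11 mod 26 is 19, since 11·19=209≡1. Apply D(y)=19·(y−20) mod 26:
A(0): 19·(0−20)=-380≡10 → K
X(23): 19·(23−20)=57≡5 → F
F(5): 19·(5−20)=-285≡1 → B
R(17): 19·(17−20)=-57≡21 → V
Q(16): 19·(16−20)=-76≡2 → C
E(4): 19·(4−20)=-304≡8 → I
L(11): 19·(11−20)=-171≡11 → L
O(14): 19·(14−20)=-114≡16 → Q
Z(25): 19·(25−20)=95≡17 → R
R(17): 19·(17−20)=-57≡21 → V

KFBVCILQRV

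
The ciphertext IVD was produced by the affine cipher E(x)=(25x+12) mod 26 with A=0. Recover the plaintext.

ERJ

The inverse of 25 mod 26 is 25, since 25·25=625≡1. Apply D(y)=25·(y−12) mod 26:
I(8): 25·(8−12)=-100≡4 → E
V(21): 25·(21−12)=225≡17 → R
D(3): 25·(3−12)=-225≡9 → J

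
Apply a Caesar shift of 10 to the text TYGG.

DIQQ

T(19): 19+10=29≡3 → D
Y(24): 24+10=34≡8 → I
G(6): 6+10=16 → Q
G(6): 6+10=16 → Q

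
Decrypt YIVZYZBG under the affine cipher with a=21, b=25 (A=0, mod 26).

VTGAVAKJ

The inverse of 21 mod 26 is 5, since 21·5=105≡1. Apply D(y)=5·(y−25) mod 26:
Y(24): 5·(24−25)=-5≡21 → V
I(8): 5·(8−25)=-85≡19 → T
V(21): 5·(21−25)=-20≡6 → G
Z(25): 5·(25−25)=0 → A
Y(24): 5·(24−25)=-5≡21 → V
Z(25): 5·(25−25)=0 → A
B(1): 5·(1−25)=-120≡10 → K
G(6): 5·(6−25)=-95≡9 → J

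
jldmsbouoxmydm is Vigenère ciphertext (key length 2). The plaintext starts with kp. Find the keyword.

zw

Subtract each crib letter from the matching ciphertext letter (mod 26):
j(9)−k(10)=-1≡25 → z
l(11)−p(15)=-4≡22 → w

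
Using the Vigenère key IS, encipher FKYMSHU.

NCGEAZC

Repeat the key across the message: ISISISI
F(5)+I(8): 13 → N
K(10)+S(18): 28≡2 → C
Y(24)+I(8): 32≡6 → G
M(12)+S(18): 30≡4 → E
S(18)+I(8): 26≡0 → A
H(7)+S(18): 25 → Z
U(20)+I(8): 28≡2 → C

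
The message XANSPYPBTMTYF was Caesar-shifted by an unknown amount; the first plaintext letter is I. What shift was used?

15

From the crib: X(23)−I(8)=15, so the shift is 15.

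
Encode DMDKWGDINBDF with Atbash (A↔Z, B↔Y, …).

D(3) → W(22)
M(12) → N(13)
D(3) → W(22)
K(10) → P(15)
W(22) → D(3)
G(6) → T(19)
D(3) → W(22)
I(8) → R(17)
N(13) → M(12)
B(1) → Y(24)
D(3) → W(22)
F(5) → U(20)

WNWPDTWRMYWU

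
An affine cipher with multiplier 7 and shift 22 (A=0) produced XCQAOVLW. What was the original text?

PMOIKLRA

The inverse of 7 mod 26 is 15, since 7·15=105≡1. Apply D(y)=15·(y−22) mod 26:
X(23): 15·(23−22)=15 → P
C(2): 15·(2−22)=-300≡12 → M
Q(16): 15·(16−22)=-90≡14 → O
A(0): 15·(0−22)=-330≡8 → I
O(14): 15·(14−22)=-120≡10 → K
V(21): 15·(21−22)=-15≡11 → L
L(11): 15·(11−22)=-165≡17 → R
W(22): 15·(22−22)=0 → A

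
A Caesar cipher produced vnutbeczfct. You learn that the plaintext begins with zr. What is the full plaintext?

zryxfigdjgx

From the crib: v(21)−z(25)=-4≡22, so the shift is 22.
Subtract 22 from each ciphertext letter:
v(21): 21−22=-1≡25 → z
n(13): 13−22=-9≡17 → r
u(20): 20−22=-2≡24 → y
t(19): 19−22=-3≡23 → x
b(1): 1−22=-21≡5 → f
e(4): 4−22=-18≡8 → i
c(2): 2−22=-20≡6 → g
z(25): 25−22=3 → d
f(5): 5−22=-17≡9 → j
c(2): 2−22=-20≡6 → g
t(19): 19−22=-3≡23 → x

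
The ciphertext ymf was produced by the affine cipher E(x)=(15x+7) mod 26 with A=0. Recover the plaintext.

pjm

The inverse of 15 mod 26 is 7, since 15·7=105≡1. Apply D(y)=7·(y−7) mod 26:
y(24): 7·(24−7)=119≡15 → p
m(12): 7·(12−7)=35≡9 → j
f(5): 7·(5−7)=-14≡12 → m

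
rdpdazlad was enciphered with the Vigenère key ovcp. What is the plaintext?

dinomejlp

Repeat the key across the ciphertext: ovcpovcpo
r(17)−o(14): 3 → d
d(3)−v(21): -18≡8 → i
p(15)−c(2): 13 → n
d(3)−p(15): -12≡14 → o
a(0)−o(14): -14≡12 → m
z(25)−v(21): 4 → e
l(11)−c(2): 9 → j
a(0)−p(15): -15≡11 → l
d(3)−o(14): -11≡15 → p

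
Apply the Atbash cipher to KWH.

PDS

K(10) → P(15)
W(22) → D(3)
H(7) → S(18)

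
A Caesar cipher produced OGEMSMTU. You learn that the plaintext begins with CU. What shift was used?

From the crib: O(14)−C(2)=12, so the shift is 12.

12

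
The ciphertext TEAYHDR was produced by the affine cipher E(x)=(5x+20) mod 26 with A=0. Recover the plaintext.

The inverse of 5 mod 26 is 21, since 5·21=105≡1. Apply D(y)=21·(y−20) mod 26:
T(19): 21·(19−20)=-21≡5 → F
E(4): 21·(4−20)=-336≡2 → C
A(0): 21·(0−20)=-420≡22 → W
Y(24): 21·(24−20)=84≡6 → G
H(7): 21·(7−20)=-273≡13 → N
D(3): 21·(3−20)=-357≡7 → H
R(17): 21·(17−20)=-63≡15 → P

FCWGNHP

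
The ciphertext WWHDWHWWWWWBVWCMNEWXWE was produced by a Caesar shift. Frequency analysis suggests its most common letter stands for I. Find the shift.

The most frequent ciphertext letter is W (appears 11 times).
W is position 22; I is position 8.
Shift = 14.

14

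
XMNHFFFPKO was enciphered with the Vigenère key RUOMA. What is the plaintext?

Repeat the key across the ciphertext: RUOMARUOMA
X(23)−R(17): 6 → G
M(12)−U(20): -8≡18 → S
N(13)−O(14): -1≡25 → Z
H(7)−M(12): -5≡21 → V
F(5)−A(0): 5 → F
F(5)−R(17): -12≡14 → O
F(5)−U(20): -15≡11 → L
P(15)−O(14): 1 → B
K(10)−M(12): -2≡24 → Y
O(14)−A(0): 14 → O

GSZVFOLBYO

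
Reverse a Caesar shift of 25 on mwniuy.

m(12): 12−25=-13≡13 → n
w(22): 22−25=-3≡23 → x
n(13): 13−25=-12≡14 → o
i(8): 8−25=-17≡9 → j
u(20): 20−25=-5≡21 → v
y(24): 24−25=-1≡25 → z

nxojvz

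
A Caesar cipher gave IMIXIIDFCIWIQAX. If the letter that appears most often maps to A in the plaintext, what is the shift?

8

The most frequent ciphertext letter is I (appears 6 times).
I is position 8; A is position 0.
Shift = 8.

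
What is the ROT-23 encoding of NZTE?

N(13): 13+23=36≡10 → K
Z(25): 25+23=48≡22 → W
T(19): 19+23=42≡16 → Q
E(4): 4+23=27≡1 → B

KWQB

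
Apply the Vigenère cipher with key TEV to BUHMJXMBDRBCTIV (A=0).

Repeat the key across the message: TEVTEVTEVTEVTEV
B(1)+T(19): 20 → U
U(20)+E(4): 24 → Y
H(7)+V(21): 28≡2 → C
M(12)+T(19): 31≡5 → F
J(9)+E(4): 13 → N
X(23)+V(21): 44≡18 → S
M(12)+T(19): 31≡5 → F
B(1)+E(4): 5 → F
D(3)+V(21): 24 → Y
R(17)+T(19): 36≡10 → K
B(1)+E(4): 5 → F
C(2)+V(21): 23 → X
T(19)+T(19): 38≡12 → M
I(8)+E(4): 12 → M
V(21)+V(21): 42≡16 → Q

UYCFNSFFYKFXMMQ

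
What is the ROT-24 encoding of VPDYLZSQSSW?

TNBWJXQOQQU

V(21): 21+24=45≡19 → T
P(15): 15+24=39≡13 → N
D(3): 3+24=27≡1 → B
Y(24): 24+24=48≡22 → W
L(11): 11+24=35≡9 → J
Z(25): 25+24=49≡23 → X
S(18): 18+24=42≡16 → Q
Q(16): 16+24=40≡14 → O
S(18): 18+24=42≡16 → Q
S(18): 18+24=42≡16 → Q
W(22): 22+24=46≡20 → U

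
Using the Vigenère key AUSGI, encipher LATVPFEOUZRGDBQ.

Repeat the key across the message: AUSGIAUSGIAUSGI
L(11)+A(0): 11 → L
A(0)+U(20): 20 → U
T(19)+S(18): 37≡11 → L
V(21)+G(6): 27≡1 → B
P(15)+I(8): 23 → X
F(5)+A(0): 5 → F
E(4)+U(20): 24 → Y
O(14)+S(18): 32≡6 → G
U(20)+G(6): 26≡0 → A
Z(25)+I(8): 33≡7 → H
R(17)+A(0): 17 → R
G(6)+U(20): 26≡0 → A
D(3)+S(18): 21 → V
B(1)+G(6): 7 → H
Q(16)+I(8): 24 → Y

LULBXFYGAHRAVHY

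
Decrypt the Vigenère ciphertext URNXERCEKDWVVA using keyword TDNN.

BOAKLOPRRAJICX

Repeat the key across the ciphertext: TDNNTDNNTDNNTD
U(20)−T(19): 1 → B
R(17)−D(3): 14 → O
N(13)−N(13): 0 → A
X(23)−N(13): 10 → K
E(4)−T(19): -15≡11 → L
R(17)−D(3): 14 → O
C(2)−N(13): -11≡15 → P
E(4)−N(13): -9≡17 → R
K(10)−T(19): -9≡17 → R
D(3)−D(3): 0 → A
W(22)−N(13): 9 → J
V(21)−N(13): 8 → I
V(21)−T(19): 2 → C
A(0)−D(3): -3≡23 → X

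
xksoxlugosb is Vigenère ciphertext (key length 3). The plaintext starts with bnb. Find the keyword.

wxr

Subtract each crib letter from the matching ciphertext letter (mod 26):
x(23)−b(1)=22 → w
k(10)−n(13)=-3≡23 → x
s(18)−b(1)=17 → r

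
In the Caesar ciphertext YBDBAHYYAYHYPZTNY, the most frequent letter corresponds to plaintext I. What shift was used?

16

The most frequent ciphertext letter is Y (appears 6 times).
Y is position 24; I is position 8.
Shift = 16.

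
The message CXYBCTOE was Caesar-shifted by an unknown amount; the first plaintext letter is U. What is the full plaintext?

UPQTULGW

From the crib: C(2)−U(20)=-18≡8, so the shift is 8.
Subtract 8 from each ciphertext letter:
C(2): 2−8=-6≡20 → U
X(23): 23−8=15 → P
Y(24): 24−8=16 → Q
B(1): 1−8=-7≡19 → T
C(2): 2−8=-6≡20 → U
T(19): 19−8=11 → L
O(14): 14−8=6 → G
E(4): 4−8=-4≡22 → W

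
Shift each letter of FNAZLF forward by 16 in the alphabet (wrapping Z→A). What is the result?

F(5): 5+16=21 → V
N(13): 13+16=29≡3 → D
A(0): 0+16=16 → Q
Z(25): 25+16=41≡15 → P
L(11): 11+16=27≡1 → B
F(5): 5+16=21 → V

VDQPBV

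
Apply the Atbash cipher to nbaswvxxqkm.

n(13) → m(12)
b(1) → y(24)
a(0) → z(25)
s(18) → h(7)
w(22) → d(3)
v(21) → e(4)
x(23) → c(2)
x(23) → c(2)
q(16) → j(9)
k(10) → p(15)
m(12) → n(13)

myzhdeccjpn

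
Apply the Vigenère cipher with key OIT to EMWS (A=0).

SUPG

Repeat the key across the message: OITO
E(4)+O(14): 18 → S
M(12)+I(8): 20 → U
W(22)+T(19): 41≡15 → P
S(18)+O(14): 32≡6 → G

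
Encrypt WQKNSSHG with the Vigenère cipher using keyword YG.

Repeat the key across the message: YGYGYGYG
W(22)+Y(24): 46≡20 → U
Q(16)+G(6): 22 → W
K(10)+Y(24): 34≡8 → I
N(13)+G(6): 19 → T
S(18)+Y(24): 42≡16 → Q
S(18)+G(6): 24 → Y
H(7)+Y(24): 31≡5 → F
G(6)+G(6): 12 → M

UWITQYFM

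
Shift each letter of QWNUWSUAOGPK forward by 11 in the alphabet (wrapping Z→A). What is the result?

Q(16): 16+11=27≡1 → B
W(22): 22+11=33≡7 → H
N(13): 13+11=24 → Y
U(20): 20+11=31≡5 → F
W(22): 22+11=33≡7 → H
S(18): 18+11=29≡3 → D
U(20): 20+11=31≡5 → F
A(0): 0+11=11 → L
O(14): 14+11=25 → Z
G(6): 6+11=17 → R
P(15): 15+11=26≡0 → A
K(10): 10+11=21 → V

BHYFHDFLZRAV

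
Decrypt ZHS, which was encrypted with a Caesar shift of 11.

Z(25): 25−11=14 → O
H(7): 7−11=-4≡22 → W
S(18): 18−11=7 → H

OWH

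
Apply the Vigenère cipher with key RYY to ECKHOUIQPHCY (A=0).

VAIYMSZONYAW

Repeat the key across the message: RYYRYYRYYRYY
E(4)+R(17): 21 → V
C(2)+Y(24): 26≡0 → A
K(10)+Y(24): 34≡8 → I
H(7)+R(17): 24 → Y
O(14)+Y(24): 38≡12 → M
U(20)+Y(24): 44≡18 → S
I(8)+R(17): 25 → Z
Q(16)+Y(24): 40≡14 → O
P(15)+Y(24): 39≡13 → N
H(7)+R(17): 24 → Y
C(2)+Y(24): 26≡0 → A
Y(24)+Y(24): 48≡22 → W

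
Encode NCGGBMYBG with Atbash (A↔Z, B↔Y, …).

N(13) → M(12)
C(2) → X(23)
G(6) → T(19)
G(6) → T(19)
B(1) → Y(24)
M(12) → N(13)
Y(24) → B(1)
B(1) → Y(24)
G(6) → T(19)

MXTTYNBYT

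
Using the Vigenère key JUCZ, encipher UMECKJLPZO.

DGGBTDNOII

Repeat the key across the message: JUCZJUCZJU
U(20)+J(9): 29≡3 → D
M(12)+U(20): 32≡6 → G
E(4)+C(2): 6 → G
C(2)+Z(25): 27≡1 → B
K(10)+J(9): 19 → T
J(9)+U(20): 29≡3 → D
L(11)+C(2): 13 → N
P(15)+Z(25): 40≡14 → O
Z(25)+J(9): 34≡8 → I
O(14)+U(20): 34≡8 → I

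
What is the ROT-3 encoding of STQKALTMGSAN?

S(18): 18+3=21 → V
T(19): 19+3=22 → W
Q(16): 16+3=19 → T
K(10): 10+3=13 → N
A(0): 0+3=3 → D
L(11): 11+3=14 → O
T(19): 19+3=22 → W
M(12): 12+3=15 → P
G(6): 6+3=9 → J
S(18): 18+3=21 → V
A(0): 0+3=3 → D
N(13): 13+3=16 → Q

VWTNDOWPJVDQ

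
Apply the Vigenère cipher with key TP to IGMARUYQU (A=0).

BVFPKJRFN

Repeat the key across the message: TPTPTPTPT
I(8)+T(19): 27≡1 → B
G(6)+P(15): 21 → V
M(12)+T(19): 31≡5 → F
A(0)+P(15): 15 → P
R(17)+T(19): 36≡10 → K
U(20)+P(15): 35≡9 → J
Y(24)+T(19): 43≡17 → R
Q(16)+P(15): 31≡5 → F
U(20)+T(19): 39≡13 → N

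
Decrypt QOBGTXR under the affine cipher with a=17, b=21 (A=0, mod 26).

The inverse of 17 mod 26 is 23, since 17·23=391≡1. Apply D(y)=23·(y−21) mod 26:
Q(16): 23·(16−21)=-115≡15 → P
O(14): 23·(14−21)=-161≡21 → V
B(1): 23·(1−21)=-460≡8 → I
G(6): 23·(6−21)=-345≡19 → T
T(19): 23·(19−21)=-46≡6 → G
X(23): 23·(23−21)=46≡20 → U
R(17): 23·(17−21)=-92≡12 → M

PVITGUM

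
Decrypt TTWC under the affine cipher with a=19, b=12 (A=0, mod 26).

ZZGU

The inverse of 19 mod 26 is 11, since 19·11=209≡1. Apply D(y)=11·(y−12) mod 26:
T(19): 11·(19−12)=77≡25 → Z
T(19): 11·(19−12)=77≡25 → Z
W(22): 11·(22−12)=110≡6 → G
C(2): 11·(2−12)=-110≡20 → U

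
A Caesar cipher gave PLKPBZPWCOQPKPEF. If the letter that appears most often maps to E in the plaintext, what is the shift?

The most frequent ciphertext letter is P (appears 5 times).
P is position 15; E is position 4.
Shift = 11.

11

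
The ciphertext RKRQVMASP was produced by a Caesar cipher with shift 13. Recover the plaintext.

R(17): 17−13=4 → E
K(10): 10−13=-3≡23 → X
R(17): 17−13=4 → E
Q(16): 16−13=3 → D
V(21): 21−13=8 → I
M(12): 12−13=-1≡25 → Z
A(0): 0−13=-13≡13 → N
S(18): 18−13=5 → F
P(15): 15−13=2 → C

EXEDIZNFC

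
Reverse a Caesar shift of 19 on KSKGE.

K(10): 10−19=-9≡17 → R
S(18): 18−19=-1≡25 → Z
K(10): 10−19=-9≡17 → R
G(6): 6−19=-13≡13 → N
E(4): 4−19=-15≡11 → L

RZRNL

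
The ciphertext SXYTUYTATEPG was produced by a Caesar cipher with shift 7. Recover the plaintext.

S(18): 18−7=11 → L
X(23): 23−7=16 → Q
Y(24): 24−7=17 → R
T(19): 19−7=12 → M
U(20): 20−7=13 → N
Y(24): 24−7=17 → R
T(19): 19−7=12 → M
A(0): 0−7=-7≡19 → T
T(19): 19−7=12 → M
E(4): 4−7=-3≡23 → X
P(15): 15−7=8 → I
G(6): 6−7=-1≡25 → Z

LQRMNRMTMXIZ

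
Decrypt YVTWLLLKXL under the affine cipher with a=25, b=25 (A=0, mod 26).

The inverse of 25 mod 26 is 25, since 25·25=625≡1. Apply D(y)=25·(y−25) mod 26:
Y(24): 25·(24−25)=-25≡1 → B
V(21): 25·(21−25)=-100≡4 → E
T(19): 25·(19−25)=-150≡6 → G
W(22): 25·(22−25)=-75≡3 → D
L(11): 25·(11−25)=-350≡14 → O
L(11): 25·(11−25)=-350≡14 → O
L(11): 25·(11−25)=-350≡14 → O
K(10): 25·(10−25)=-375≡15 → P
X(23): 25·(23−25)=-50≡2 → C
L(11): 25·(11−25)=-350≡14 → O

BEGDOOOPCO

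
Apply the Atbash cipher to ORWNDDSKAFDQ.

LIDMWWHPZUWJ

O(14) → L(11)
R(17) → I(8)
W(22) → D(3)
N(13) → M(12)
D(3) → W(22)
D(3) → W(22)
S(18) → H(7)
K(10) → P(15)
A(0) → Z(25)
F(5) → U(20)
D(3) → W(22)
Q(16) → J(9)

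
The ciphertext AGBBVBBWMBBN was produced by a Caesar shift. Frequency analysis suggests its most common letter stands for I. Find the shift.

19

The most frequent ciphertext letter is B (appears 6 times).
B is position 1; I is position 8.
Shift = -7≡19.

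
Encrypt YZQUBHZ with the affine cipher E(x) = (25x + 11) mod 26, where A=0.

NMVRKEM

Y(24): 25·24+11=611≡13 → N
Z(25): 25·25+11=636≡12 → M
Q(16): 25·16+11=411≡21 → V
U(20): 25·20+11=511≡17 → R
B(1): 25·1+11=36≡10 → K
H(7): 25·7+11=186≡4 → E
Z(25): 25·25+11=636≡12 → M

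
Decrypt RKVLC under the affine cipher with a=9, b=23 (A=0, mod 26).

INUQP

The inverse of 9 mod 26 is 3, since 9·3=27≡1. Apply D(y)=3·(y−23) mod 26:
R(17): 3·(17−23)=-18≡8 → I
K(10): 3·(10−23)=-39≡13 → N
V(21): 3·(21−23)=-6≡20 → U
L(11): 3·(11−23)=-36≡16 → Q
C(2): 3·(2−23)=-63≡15 → P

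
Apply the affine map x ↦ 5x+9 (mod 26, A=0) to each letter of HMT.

SRA

H(7): 5·7+9=44≡18 → S
M(12): 5·12+9=69≡17 → R
T(19): 5·19+9=104≡0 → A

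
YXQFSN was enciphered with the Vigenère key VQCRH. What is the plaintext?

DHOOLS

Repeat the key across the ciphertext: VQCRHV
Y(24)−V(21): 3 → D
X(23)−Q(16): 7 → H
Q(16)−C(2): 14 → O
F(5)−R(17): -12≡14 → O
S(18)−H(7): 11 → L
N(13)−V(21): -8≡18 → S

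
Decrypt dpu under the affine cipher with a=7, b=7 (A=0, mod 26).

The inverse of 7 mod 26 is 15, since 7·15=105≡1. Apply D(y)=15·(y−7) mod 26:
d(3): 15·(3−7)=-60≡18 → s
p(15): 15·(15−7)=120≡16 → q
u(20): 15·(20−7)=195≡13 → n

sqn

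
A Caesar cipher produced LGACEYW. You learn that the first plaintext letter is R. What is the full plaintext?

RMGIKEC

From the crib: L(11)−R(17)=-6≡20, so the shift is 20.
Subtract 20 from each ciphertext letter:
L(11): 11−20=-9≡17 → R
G(6): 6−20=-14≡12 → M
A(0): 0−20=-20≡6 → G
C(2): 2−20=-18≡8 → I
E(4): 4−20=-16≡10 → K
Y(24): 24−20=4 → E
W(22): 22−20=2 → C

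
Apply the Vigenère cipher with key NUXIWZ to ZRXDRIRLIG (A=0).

Repeat the key across the message: NUXIWZNUXI
Z(25)+N(13): 38≡12 → M
R(17)+U(20): 37≡11 → L
X(23)+X(23): 46≡20 → U
D(3)+I(8): 11 → L
R(17)+W(22): 39≡13 → N
I(8)+Z(25): 33≡7 → H
R(17)+N(13): 30≡4 → E
L(11)+U(20): 31≡5 → F
I(8)+X(23): 31≡5 → F
G(6)+I(8): 14 → O

MLULNHEFFO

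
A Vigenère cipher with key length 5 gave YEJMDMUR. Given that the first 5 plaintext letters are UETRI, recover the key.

Subtract each crib letter from the matching ciphertext letter (mod 26):
Y(24)−U(20)=4 → E
E(4)−E(4)=0 → A
J(9)−T(19)=-10≡16 → Q
M(12)−R(17)=-5≡21 → V
D(3)−I(8)=-5≡21 → V

EAQVV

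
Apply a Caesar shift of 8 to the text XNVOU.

FVDWC

X(23): 23+8=31≡5 → F
N(13): 13+8=21 → V
V(21): 21+8=29≡3 → D
O(14): 14+8=22 → W
U(20): 20+8=28≡2 → C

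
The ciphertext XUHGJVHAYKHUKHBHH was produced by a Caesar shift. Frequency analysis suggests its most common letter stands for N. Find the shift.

The most frequent ciphertext letter is H (appears 6 times).
H is position 7; N is position 13.
Shift = -6≡20.

20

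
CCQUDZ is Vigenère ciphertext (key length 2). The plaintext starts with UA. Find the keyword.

IC

Subtract each crib letter from the matching ciphertext letter (mod 26):
C(2)−U(20)=-18≡8 → I
C(2)−A(0)=2 → C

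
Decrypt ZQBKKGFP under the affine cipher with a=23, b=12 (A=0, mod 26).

NQVSSCLZ

The inverse of 23 mod 26 is 17, since 23·17=391≡1. Apply D(y)=17·(y−12) mod 26:
Z(25): 17·(25−12)=221≡13 → N
Q(16): 17·(16−12)=68≡16 → Q
B(1): 17·(1−12)=-187≡21 → V
K(10): 17·(10−12)=-34≡18 → S
K(10): 17·(10−12)=-34≡18 → S
G(6): 17·(6−12)=-102≡2 → C
F(5): 17·(5−12)=-119≡11 → L
P(15): 17·(15−12)=51≡25 → Z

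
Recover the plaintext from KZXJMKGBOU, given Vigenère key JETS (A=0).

Repeat the key across the ciphertext: JETSJETSJE
K(10)−J(9): 1 → B
Z(25)−E(4): 21 → V
X(23)−T(19): 4 → E
J(9)−S(18): -9≡17 → R
M(12)−J(9): 3 → D
K(10)−E(4): 6 → G
G(6)−T(19): -13≡13 → N
B(1)−S(18): -17≡9 → J
O(14)−J(9): 5 → F
U(20)−E(4): 16 → Q

BVERDGNJFQ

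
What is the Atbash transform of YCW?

Y(24) → B(1)
C(2) → X(23)
W(22) → D(3)

BXD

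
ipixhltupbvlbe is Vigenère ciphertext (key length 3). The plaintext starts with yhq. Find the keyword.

kis

Subtract each crib letter from the matching ciphertext letter (mod 26):
i(8)−y(24)=-16≡10 → k
p(15)−h(7)=8 → i
i(8)−q(16)=-8≡18 → s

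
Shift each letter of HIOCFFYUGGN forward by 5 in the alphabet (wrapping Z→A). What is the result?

MNTHKKDZLLS

H(7): 7+5=12 → M
I(8): 8+5=13 → N
O(14): 14+5=19 → T
C(2): 2+5=7 → H
F(5): 5+5=10 → K
F(5): 5+5=10 → K
Y(24): 24+5=29≡3 → D
U(20): 20+5=25 → Z
G(6): 6+5=11 → L
G(6): 6+5=11 → L
N(13): 13+5=18 → S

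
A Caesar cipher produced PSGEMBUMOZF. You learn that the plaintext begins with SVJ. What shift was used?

23

From the crib: P(15)−S(18)=-3≡23, so the shift is 23.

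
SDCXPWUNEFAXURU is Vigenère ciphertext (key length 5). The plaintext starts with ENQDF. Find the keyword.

OQMUK

Subtract each crib letter from the matching ciphertext letter (mod 26):
S(18)−E(4)=14 → O
D(3)−N(13)=-10≡16 → Q
C(2)−Q(16)=-14≡12 → M
X(23)−D(3)=20 → U
P(15)−F(5)=10 → K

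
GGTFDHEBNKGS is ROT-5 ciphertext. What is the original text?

BBOAYCZWIFBN

G(6): 6−5=1 → B
G(6): 6−5=1 → B
T(19): 19−5=14 → O
F(5): 5−5=0 → A
D(3): 3−5=-2≡24 → Y
H(7): 7−5=2 → C
E(4): 4−5=-1≡25 → Z
B(1): 1−5=-4≡22 → W
N(13): 13−5=8 → I
K(10): 10−5=5 → F
G(6): 6−5=1 → B
S(18): 18−5=13 → N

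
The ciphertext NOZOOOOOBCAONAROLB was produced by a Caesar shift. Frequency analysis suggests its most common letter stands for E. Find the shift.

10

The most frequent ciphertext letter is O (appears 8 times).
O is position 14; E is position 4.
Shift = 10.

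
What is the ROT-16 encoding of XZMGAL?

X(23): 23+16=39≡13 → N
Z(25): 25+16=41≡15 → P
M(12): 12+16=28≡2 → C
G(6): 6+16=22 → W
A(0): 0+16=16 → Q
L(11): 11+16=27≡1 → B

NPCWQB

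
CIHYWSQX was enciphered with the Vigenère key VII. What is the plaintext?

Repeat the key across the ciphertext: VIIVIIVI
C(2)−V(21): -19≡7 → H
I(8)−I(8): 0 → A
H(7)−I(8): -1≡25 → Z
Y(24)−V(21): 3 → D
W(22)−I(8): 14 → O
S(18)−I(8): 10 → K
Q(16)−V(21): -5≡21 → V
X(23)−I(8): 15 → P

HAZDOKVP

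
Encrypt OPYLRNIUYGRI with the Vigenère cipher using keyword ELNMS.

Repeat the key across the message: ELNMSELNMSEL
O(14)+E(4): 18 → S
P(15)+L(11): 26≡0 → A
Y(24)+N(13): 37≡11 → L
L(11)+M(12): 23 → X
R(17)+S(18): 35≡9 → J
N(13)+E(4): 17 → R
I(8)+L(11): 19 → T
U(20)+N(13): 33≡7 → H
Y(24)+M(12): 36≡10 → K
G(6)+S(18): 24 → Y
R(17)+E(4): 21 → V
I(8)+L(11): 19 → T

SALXJRTHKYVT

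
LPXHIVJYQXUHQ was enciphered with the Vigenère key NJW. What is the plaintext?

Repeat the key across the ciphertext: NJWNJWNJWNJWN
L(11)−N(13): -2≡24 → Y
P(15)−J(9): 6 → G
X(23)−W(22): 1 → B
H(7)−N(13): -6≡20 → U
I(8)−J(9): -1≡25 → Z
V(21)−W(22): -1≡25 → Z
J(9)−N(13): -4≡22 → W
Y(24)−J(9): 15 → P
Q(16)−W(22): -6≡20 → U
X(23)−N(13): 10 → K
U(20)−J(9): 11 → L
H(7)−W(22): -15≡11 → L
Q(16)−N(13): 3 → D

YGBUZZWPUKLLD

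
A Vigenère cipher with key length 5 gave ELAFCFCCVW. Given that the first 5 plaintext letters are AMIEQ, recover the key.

Subtract each crib letter from the matching ciphertext letter (mod 26):
E(4)−A(0)=4 → E
L(11)−M(12)=-1≡25 → Z
A(0)−I(8)=-8≡18 → S
F(5)−E(4)=1 → B
C(2)−Q(16)=-14≡12 → M

EZSBM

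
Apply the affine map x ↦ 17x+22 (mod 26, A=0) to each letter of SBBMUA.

S(18): 17·18+22=328≡16 → Q
B(1): 17·1+22=39≡13 → N
B(1): 17·1+22=39≡13 → N
M(12): 17·12+22=226≡18 → S
U(20): 17·20+22=362≡24 → Y
A(0): 17·0+22=22 → W

QNNSYW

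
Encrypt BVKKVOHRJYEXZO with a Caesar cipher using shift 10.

B(1): 1+10=11 → L
V(21): 21+10=31≡5 → F
K(10): 10+10=20 → U
K(10): 10+10=20 → U
V(21): 21+10=31≡5 → F
O(14): 14+10=24 → Y
H(7): 7+10=17 → R
R(17): 17+10=27≡1 → B
J(9): 9+10=19 → T
Y(24): 24+10=34≡8 → I
E(4): 4+10=14 → O
X(23): 23+10=33≡7 → H
Z(25): 25+10=35≡9 → J
O(14): 14+10=24 → Y

LFUUFYRBTIOHJY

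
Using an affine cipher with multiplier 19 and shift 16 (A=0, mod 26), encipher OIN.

O(14): 19·14+16=282≡22 → W
I(8): 19·8+16=168≡12 → M
N(13): 19·13+16=263≡3 → D

WMD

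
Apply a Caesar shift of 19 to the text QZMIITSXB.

JSFBBMLQU

Q(16): 16+19=35≡9 → J
Z(25): 25+19=44≡18 → S
M(12): 12+19=31≡5 → F
I(8): 8+19=27≡1 → B
I(8): 8+19=27≡1 → B
T(19): 19+19=38≡12 → M
S(18): 18+19=37≡11 → L
X(23): 23+19=42≡16 → Q
B(1): 1+19=20 → U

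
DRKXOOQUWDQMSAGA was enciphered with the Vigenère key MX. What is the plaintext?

Repeat the key across the ciphertext: MXMXMXMXMXMXMXMX
D(3)−M(12): -9≡17 → R
R(17)−X(23): -6≡20 → U
K(10)−M(12): -2≡24 → Y
X(23)−X(23): 0 → A
O(14)−M(12): 2 → C
O(14)−X(23): -9≡17 → R
Q(16)−M(12): 4 → E
U(20)−X(23): -3≡23 → X
W(22)−M(12): 10 → K
D(3)−X(23): -20≡6 → G
Q(16)−M(12): 4 → E
M(12)−X(23): -11≡15 → P
S(18)−M(12): 6 → G
A(0)−X(23): -23≡3 → D
G(6)−M(12): -6≡20 → U
A(0)−X(23): -23≡3 → D

RUYACREXKGEPGDUD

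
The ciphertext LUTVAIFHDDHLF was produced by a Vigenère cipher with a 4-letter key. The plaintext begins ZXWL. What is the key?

MXXK

Subtract each crib letter from the matching ciphertext letter (mod 26):
L(11)−Z(25)=-14≡12 → M
U(20)−X(23)=-3≡23 → X
T(19)−W(22)=-3≡23 → X
V(21)−L(11)=10 → K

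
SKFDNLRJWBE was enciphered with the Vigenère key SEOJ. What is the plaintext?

Repeat the key across the ciphertext: SEOJSEOJSEO
S(18)−S(18): 0 → A
K(10)−E(4): 6 → G
F(5)−O(14): -9≡17 → R
D(3)−J(9): -6≡20 → U
N(13)−S(18): -5≡21 → V
L(11)−E(4): 7 → H
R(17)−O(14): 3 → D
J(9)−J(9): 0 → A
W(22)−S(18): 4 → E
B(1)−E(4): -3≡23 → X
E(4)−O(14): -10≡16 → Q

AGRUVHDAEXQ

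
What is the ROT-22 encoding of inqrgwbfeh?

i(8): 8+22=30≡4 → e
n(13): 13+22=35≡9 → j
q(16): 16+22=38≡12 → m
r(17): 17+22=39≡13 → n
g(6): 6+22=28≡2 → c
w(22): 22+22=44≡18 → s
b(1): 1+22=23 → x
f(5): 5+22=27≡1 → b
e(4): 4+22=26≡0 → a
h(7): 7+22=29≡3 → d

ejmncsxbad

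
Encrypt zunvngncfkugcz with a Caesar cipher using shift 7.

gbucunujmrbnjg

z(25): 25+7=32≡6 → g
u(20): 20+7=27≡1 → b
n(13): 13+7=20 → u
v(21): 21+7=28≡2 → c
n(13): 13+7=20 → u
g(6): 6+7=13 → n
n(13): 13+7=20 → u
c(2): 2+7=9 → j
f(5): 5+7=12 → m
k(10): 10+7=17 → r
u(20): 20+7=27≡1 → b
g(6): 6+7=13 → n
c(2): 2+7=9 → j
z(25): 25+7=32≡6 → g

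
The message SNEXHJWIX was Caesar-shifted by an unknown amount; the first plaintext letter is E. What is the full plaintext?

From the crib: S(18)−E(4)=14, so the shift is 14.
Subtract 14 from each ciphertext letter:
S(18): 18−14=4 → E
N(13): 13−14=-1≡25 → Z
E(4): 4−14=-10≡16 → Q
X(23): 23−14=9 → J
H(7): 7−14=-7≡19 → T
J(9): 9−14=-5≡21 → V
W(22): 22−14=8 → I
I(8): 8−14=-6≡20 → U
X(23): 23−14=9 → J

EZQJTVIUJ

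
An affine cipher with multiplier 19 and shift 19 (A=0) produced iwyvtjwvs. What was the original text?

The inverse of 19 mod 26 is 11, since 19·11=209≡1. Apply D(y)=11·(y−19) mod 26:
i(8): 11·(8−19)=-121≡9 → j
w(22): 11·(22−19)=33≡7 → h
y(24): 11·(24−19)=55≡3 → d
v(21): 11·(21−19)=22 → w
t(19): 11·(19−19)=0 → a
j(9): 11·(9−19)=-110≡20 → u
w(22): 11·(22−19)=33≡7 → h
v(21): 11·(21−19)=22 → w
s(18): 11·(18−19)=-11≡15 → p

jhdwauhwp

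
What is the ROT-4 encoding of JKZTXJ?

J(9): 9+4=13 → N
K(10): 10+4=14 → O
Z(25): 25+4=29≡3 → D
T(19): 19+4=23 → X
X(23): 23+4=27≡1 → B
J(9): 9+4=13 → N

NODXBN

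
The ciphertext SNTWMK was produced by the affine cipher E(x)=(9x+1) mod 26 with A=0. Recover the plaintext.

ZKCLHB

The inverse of 9 mod 26 is 3, since 9·3=27≡1. Apply D(y)=3·(y−1) mod 26:
S(18): 3·(18−1)=51≡25 → Z
N(13): 3·(13−1)=36≡10 → K
T(19): 3·(19−1)=54≡2 → C
W(22): 3·(22−1)=63≡11 → L
M(12): 3·(12−1)=33≡7 → H
K(10): 3·(10−1)=27≡1 → B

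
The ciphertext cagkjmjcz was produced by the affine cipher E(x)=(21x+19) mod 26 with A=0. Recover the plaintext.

The inverse of 21 mod 26 is 5, since 21·5=105≡1. Apply D(y)=5·(y−19) mod 26:
c(2): 5·(2−19)=-85≡19 → t
a(0): 5·(0−19)=-95≡9 → j
g(6): 5·(6−19)=-65≡13 → n
k(10): 5·(10−19)=-45≡7 → h
j(9): 5·(9−19)=-50≡2 → c
m(12): 5·(12−19)=-35≡17 → r
j(9): 5·(9−19)=-50≡2 → c
c(2): 5·(2−19)=-85≡19 → t
z(25): 5·(25−19)=30≡4 → e

tjnhcrcte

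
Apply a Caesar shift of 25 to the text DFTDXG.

D(3): 3+25=28≡2 → C
F(5): 5+25=30≡4 → E
T(19): 19+25=44≡18 → S
D(3): 3+25=28≡2 → C
X(23): 23+25=48≡22 → W
G(6): 6+25=31≡5 → F

CESCWF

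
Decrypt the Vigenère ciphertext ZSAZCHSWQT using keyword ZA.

ASBZDHTWRT

Repeat the key across the ciphertext: ZAZAZAZAZA
Z(25)−Z(25): 0 → A
S(18)−A(0): 18 → S
A(0)−Z(25): -25≡1 → B
Z(25)−A(0): 25 → Z
C(2)−Z(25): -23≡3 → D
H(7)−A(0): 7 → H
S(18)−Z(25): -7≡19 → T
W(22)−A(0): 22 → W
Q(16)−Z(25): -9≡17 → R
T(19)−A(0): 19 → T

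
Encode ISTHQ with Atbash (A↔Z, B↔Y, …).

RHGSJ

I(8) → R(17)
S(18) → H(7)
T(19) → G(6)
H(7) → S(18)
Q(16) → J(9)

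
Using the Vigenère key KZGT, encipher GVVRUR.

QUBKEQ

Repeat the key across the message: KZGTKZ
G(6)+K(10): 16 → Q
V(21)+Z(25): 46≡20 → U
V(21)+G(6): 27≡1 → B
R(17)+T(19): 36≡10 → K
U(20)+K(10): 30≡4 → E
R(17)+Z(25): 42≡16 → Q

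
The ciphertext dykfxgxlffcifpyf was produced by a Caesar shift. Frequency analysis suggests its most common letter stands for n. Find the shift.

The most frequent ciphertext letter is f (appears 5 times).
f is position 5; n is position 13.
Shift = -8≡18.

18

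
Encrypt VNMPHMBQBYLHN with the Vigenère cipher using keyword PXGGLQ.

KKSVSCQNHEWXC

Repeat the key across the message: PXGGLQPXGGLQP
V(21)+P(15): 36≡10 → K
N(13)+X(23): 36≡10 → K
M(12)+G(6): 18 → S
P(15)+G(6): 21 → V
H(7)+L(11): 18 → S
M(12)+Q(16): 28≡2 → C
B(1)+P(15): 16 → Q
Q(16)+X(23): 39≡13 → N
B(1)+G(6): 7 → H
Y(24)+G(6): 30≡4 → E
L(11)+L(11): 22 → W
H(7)+Q(16): 23 → X
N(13)+P(15): 28≡2 → C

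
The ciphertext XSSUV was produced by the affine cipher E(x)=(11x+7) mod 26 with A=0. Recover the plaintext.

SBBNG

The inverse of 11 mod 26 is 19, since 11·19=209≡1. Apply D(y)=19·(y−7) mod 26:
X(23): 19·(23−7)=304≡18 → S
S(18): 19·(18−7)=209≡1 → B
S(18): 19·(18−7)=209≡1 → B
U(20): 19·(20−7)=247≡13 → N
V(21): 19·(21−7)=266≡6 → G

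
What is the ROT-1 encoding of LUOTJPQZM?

L(11): 11+1=12 → M
U(20): 20+1=21 → V
O(14): 14+1=15 → P
T(19): 19+1=20 → U
J(9): 9+1=10 → K
P(15): 15+1=16 → Q
Q(16): 16+1=17 → R
Z(25): 25+1=26≡0 → A
M(12): 12+1=13 → N

MVPUKQRAN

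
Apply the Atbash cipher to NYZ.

N(13) → M(12)
Y(24) → B(1)
Z(25) → A(0)

MBA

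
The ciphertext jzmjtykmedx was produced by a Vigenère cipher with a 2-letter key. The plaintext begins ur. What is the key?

pi

Subtract each crib letter from the matching ciphertext letter (mod 26):
j(9)−u(20)=-11≡15 → p
z(25)−r(17)=8 → i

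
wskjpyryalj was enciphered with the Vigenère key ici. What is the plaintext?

oqcbnqjwsdh

Repeat the key across the ciphertext: iciiciiciic
w(22)−i(8): 14 → o
s(18)−c(2): 16 → q
k(10)−i(8): 2 → c
j(9)−i(8): 1 → b
p(15)−c(2): 13 → n
y(24)−i(8): 16 → q
r(17)−i(8): 9 → j
y(24)−c(2): 22 → w
a(0)−i(8): -8≡18 → s
l(11)−i(8): 3 → d
j(9)−c(2): 7 → h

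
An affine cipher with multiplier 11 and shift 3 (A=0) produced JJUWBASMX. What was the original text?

KKLXOVZPQ

The inverse of 11 mod 26 is 19, since 11·19=209≡1. Apply D(y)=19·(y−3) mod 26:
J(9): 19·(9−3)=114≡10 → K
J(9): 19·(9−3)=114≡10 → K
U(20): 19·(20−3)=323≡11 → L
W(22): 19·(22−3)=361≡23 → X
B(1): 19·(1−3)=-38≡14 → O
A(0): 19·(0−3)=-57≡21 → V
S(18): 19·(18−3)=285≡25 → Z
M(12): 19·(12−3)=171≡15 → P
X(23): 19·(23−3)=380≡16 → Q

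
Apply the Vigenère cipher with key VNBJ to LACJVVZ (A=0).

GNDSQIA

Repeat the key across the message: VNBJVNB
L(11)+V(21): 32≡6 → G
A(0)+N(13): 13 → N
C(2)+B(1): 3 → D
J(9)+J(9): 18 → S
V(21)+V(21): 42≡16 → Q
V(21)+N(13): 34≡8 → I
Z(25)+B(1): 26≡0 → A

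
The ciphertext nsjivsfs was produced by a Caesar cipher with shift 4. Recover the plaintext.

joferobo

n(13): 13−4=9 → j
s(18): 18−4=14 → o
j(9): 9−4=5 → f
i(8): 8−4=4 → e
v(21): 21−4=17 → r
s(18): 18−4=14 → o
f(5): 5−4=1 → b
s(18): 18−4=14 → o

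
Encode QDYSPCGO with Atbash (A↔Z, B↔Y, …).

JWBHKXTL

Q(16) → J(9)
D(3) → W(22)
Y(24) → B(1)
S(18) → H(7)
P(15) → K(10)
C(2) → X(23)
G(6) → T(19)
O(14) → L(11)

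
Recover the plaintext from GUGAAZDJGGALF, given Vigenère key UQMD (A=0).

Repeat the key across the ciphertext: UQMDUQMDUQMDU
G(6)−U(20): -14≡12 → M
U(20)−Q(16): 4 → E
G(6)−M(12): -6≡20 → U
A(0)−D(3): -3≡23 → X
A(0)−U(20): -20≡6 → G
Z(25)−Q(16): 9 → J
D(3)−M(12): -9≡17 → R
J(9)−D(3): 6 → G
G(6)−U(20): -14≡12 → M
G(6)−Q(16): -10≡16 → Q
A(0)−M(12): -12≡14 → O
L(11)−D(3): 8 → I
F(5)−U(20): -15≡11 → L

MEUXGJRGMQOIL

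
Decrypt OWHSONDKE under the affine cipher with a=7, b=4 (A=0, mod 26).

UKTCUFLMA

The inverse of 7 mod 26 is 15, since 7·15=105≡1. Apply D(y)=15·(y−4) mod 26:
O(14): 15·(14−4)=150≡20 → U
W(22): 15·(22−4)=270≡10 → K
H(7): 15·(7−4)=45≡19 → T
S(18): 15·(18−4)=210≡2 → C
O(14): 15·(14−4)=150≡20 → U
N(13): 15·(13−4)=135≡5 → F
D(3): 15·(3−4)=-15≡11 → L
K(10): 15·(10−4)=90≡12 → M
E(4): 15·(4−4)=0 → A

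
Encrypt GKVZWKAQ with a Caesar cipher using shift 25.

FJUYVJZP

G(6): 6+25=31≡5 → F
K(10): 10+25=35≡9 → J
V(21): 21+25=46≡20 → U
Z(25): 25+25=50≡24 → Y
W(22): 22+25=47≡21 → V
K(10): 10+25=35≡9 → J
A(0): 0+25=25 → Z
Q(16): 16+25=41≡15 → P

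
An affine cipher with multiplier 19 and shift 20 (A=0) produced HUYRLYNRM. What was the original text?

NASTFSBTQ

The inverse of 19 mod 26 is 11, since 19·11=209≡1. Apply D(y)=11·(y−20) mod 26:
H(7): 11·(7−20)=-143≡13 → N
U(20): 11·(20−20)=0 → A
Y(24): 11·(24−20)=44≡18 → S
R(17): 11·(17−20)=-33≡19 → T
L(11): 11·(11−20)=-99≡5 → F
Y(24): 11·(24−20)=44≡18 → S
N(13): 11·(13−20)=-77≡1 → B
R(17): 11·(17−20)=-33≡19 → T
M(12): 11·(12−20)=-88≡16 → Q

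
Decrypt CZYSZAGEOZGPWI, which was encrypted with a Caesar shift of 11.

C(2): 2−11=-9≡17 → R
Z(25): 25−11=14 → O
Y(24): 24−11=13 → N
S(18): 18−11=7 → H
Z(25): 25−11=14 → O
A(0): 0−11=-11≡15 → P
G(6): 6−11=-5≡21 → V
E(4): 4−11=-7≡19 → T
O(14): 14−11=3 → D
Z(25): 25−11=14 → O
G(6): 6−11=-5≡21 → V
P(15): 15−11=4 → E
W(22): 22−11=11 → L
I(8): 8−11=-3≡23 → X

RONHOPVTDOVELX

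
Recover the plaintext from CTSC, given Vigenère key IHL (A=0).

UMHU

Repeat the key across the ciphertext: IHLI
C(2)−I(8): -6≡20 → U
T(19)−H(7): 12 → M
S(18)−L(11): 7 → H
C(2)−I(8): -6≡20 → U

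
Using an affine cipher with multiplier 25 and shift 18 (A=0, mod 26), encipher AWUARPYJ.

SWYSBDUJ

A(0): 25·0+18=18 → S
W(22): 25·22+18=568≡22 → W
U(20): 25·20+18=518≡24 → Y
A(0): 25·0+18=18 → S
R(17): 25·17+18=443≡1 → B
P(15): 25·15+18=393≡3 → D
Y(24): 25·24+18=618≡20 → U
J(9): 25·9+18=243≡9 → J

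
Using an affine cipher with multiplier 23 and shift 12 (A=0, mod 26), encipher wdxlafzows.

w(22): 23·22+12=518≡24 → y
d(3): 23·3+12=81≡3 → d
x(23): 23·23+12=541≡21 → v
l(11): 23·11+12=265≡5 → f
a(0): 23·0+12=12 → m
f(5): 23·5+12=127≡23 → x
z(25): 23·25+12=587≡15 → p
o(14): 23·14+12=334≡22 → w
w(22): 23·22+12=518≡24 → y
s(18): 23·18+12=426≡10 → k

ydvfmxpwyk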